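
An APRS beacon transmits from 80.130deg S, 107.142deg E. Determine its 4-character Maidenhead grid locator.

Offset from 180°W / 90°S: lon 287.14°, lat 9.87°.
Field (20°×10°, letters A–R): lon ⌊287.14/20⌋ = 14 → O; lat ⌊9.87/10⌋ = 0 → A.
Square (2°×1°, digits 0–9): lon ⌊7.14/2⌋ = 3; lat ⌊9.87/1⌋ = 9.

OA39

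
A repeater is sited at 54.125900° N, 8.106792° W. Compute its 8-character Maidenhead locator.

IO54wd70

Offset from 180°W / 90°S: lon 171.89321°, lat 144.12590°.
Field: 171.89321/20 → 8 → I, 144.12590/10 → 14 → O; chars IO.
Square: 11.89321/2 → 5, 4.12590/1 → 4; chars 54.
Subsquare: 1.89321/0.0833333 → 22 → w, 0.12590/0.0416667 → 3 → d; chars wd.
Extended square: 0.05987/0.00833333 → 7, 0.00090/0.00416667 → 0; chars 70.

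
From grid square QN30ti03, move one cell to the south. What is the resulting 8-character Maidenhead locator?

QN30ti02

Latitude extended square 3; −1 → 2.
The longitude characters are unchanged.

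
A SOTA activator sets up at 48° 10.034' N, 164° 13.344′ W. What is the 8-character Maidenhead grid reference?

Offset from 180°W / 90°S: lon 15.77760°, lat 138.16723°.
Field (20°×10°, letters A–R): 15.77760/20 → 0 → A, 138.16723/10 → 13 → N; chars AN.
Square (2°×1°, digits 0–9): 15.77760/2 → 7, 8.16723/1 → 8; chars 78.
Subsquare (5′×2.5′, letters a–x): 1.77760/0.0833333 → 21 → v, 0.16723/0.0416667 → 4 → e; chars ve.
Extended square (30″×15″, digits 0–9): 0.02760/0.00833333 → 3, 0.00057/0.00416667 → 0; chars 30.

AN78ve30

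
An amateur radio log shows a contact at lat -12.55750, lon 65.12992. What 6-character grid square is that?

MH27nk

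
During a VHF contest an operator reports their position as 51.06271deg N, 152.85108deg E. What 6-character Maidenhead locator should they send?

QO61kb

Add 180° to longitude and 90° to latitude: 332.8511, 141.0627.
Field: 332.8511/20 → 16 → Q, 141.0627/10 → 14 → O; chars QO.
Square: 12.8511/2 → 6, 1.0627/1 → 1; chars 61.
Subsquare: 0.8511/0.0833333 → 10 → k, 0.0627/0.0416667 → 1 → b; chars kb.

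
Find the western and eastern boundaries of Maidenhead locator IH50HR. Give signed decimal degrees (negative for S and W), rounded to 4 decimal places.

Field I=8, H=7: +8·20° lon, +7·10° lat → SW at lon -20°, lat -20°.
Square 5, 0: +5·2° lon, +0·1° lat → SW at lon -10°, lat -20°.
Subsquare h=7, r=17: +7·0.0833333° lon, +17·0.0416667° lat → SW at lon -9.41667°, lat -19.2917°.
Cell spans 0.0833333° lon × 0.0416667° lat.
west -9.4167, east -9.3333.

-9.4167, -9.3333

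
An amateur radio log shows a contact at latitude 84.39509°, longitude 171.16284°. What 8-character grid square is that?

RR54nj94

Add 180° to longitude and 90° to latitude: 351.16284, 174.39509.
Field: 351.16284/20 → 17 → R, 174.39509/10 → 17 → R; chars RR.
Square: 11.16284/2 → 5, 4.39509/1 → 4; chars 54.
Subsquare: 1.16284/0.0833333 → 13 → n, 0.39509/0.0416667 → 9 → j; chars nj.
Extended square: 0.07951/0.00833333 → 9, 0.02009/0.00416667 → 4; chars 94.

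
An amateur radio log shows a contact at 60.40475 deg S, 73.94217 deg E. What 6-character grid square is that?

MC69xo

Offset from 180°W / 90°S: lon 253.9422°, lat 29.5953°.
Field: lon ⌊253.9422/20⌋ = 12 → M; lat ⌊29.5953/10⌋ = 2 → C.
Square: lon ⌊13.9422/2⌋ = 6; lat ⌊9.5953/1⌋ = 9.
Subsquare: lon ⌊1.9422/0.0833333⌋ = 23 → x; lat ⌊0.5953/0.0416667⌋ = 14 → o.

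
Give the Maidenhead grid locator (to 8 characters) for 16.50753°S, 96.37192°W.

EH13tl58

Shift to the Maidenhead origin (180°W, 90°S): lon 83.62808, lat 73.49247.
Field: 83.62808/20 → 4 → E, 73.49247/10 → 7 → H; chars EH.
Square: 3.62808/2 → 1, 3.49247/1 → 3; chars 13.
Subsquare: 1.62808/0.0833333 → 19 → t, 0.49247/0.0416667 → 11 → l; chars tl.
Extended square: 0.04475/0.00833333 → 5, 0.03414/0.00416667 → 8; chars 58.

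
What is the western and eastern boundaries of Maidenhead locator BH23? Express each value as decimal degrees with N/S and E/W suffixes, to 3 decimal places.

Field B=1, H=7: +1·20° lon, +7·10° lat → SW at lon -160°, lat -20°.
Square 2, 3: +2·2° lon, +3·1° lat → SW at lon -156°, lat -17°.
Cell spans 2° lon × 1° lat.
west 156.000° W, east 154.000° W.

156.000° W, 154.000° W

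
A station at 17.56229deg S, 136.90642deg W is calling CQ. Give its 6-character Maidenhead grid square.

CH12nk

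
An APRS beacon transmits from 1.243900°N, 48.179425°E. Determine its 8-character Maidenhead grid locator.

Shift to the Maidenhead origin (180°W, 90°S): lon 228.17943, lat 91.24390.
Field: 228.17943/20 → 11 → L, 91.24390/10 → 9 → J; chars LJ.
Square: 8.17943/2 → 4, 1.24390/1 → 1; chars 41.
Subsquare: 0.17943/0.0833333 → 2 → c, 0.24390/0.0416667 → 5 → f; chars cf.
Extended square: 0.01276/0.00833333 → 1, 0.03557/0.00416667 → 8; chars 18.

LJ41cf18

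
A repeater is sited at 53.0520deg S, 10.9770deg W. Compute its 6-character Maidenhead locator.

Offset from 180°W / 90°S: lon 169.0230°, lat 36.9480°.
Field: lon ⌊169.0230/20⌋ = 8 → I; lat ⌊36.9480/10⌋ = 3 → D.
Square: lon ⌊9.0230/2⌋ = 4; lat ⌊6.9480/1⌋ = 6.
Subsquare: lon ⌊1.0230/0.0833333⌋ = 12 → m; lat ⌊0.9480/0.0416667⌋ = 22 → w.

ID46mw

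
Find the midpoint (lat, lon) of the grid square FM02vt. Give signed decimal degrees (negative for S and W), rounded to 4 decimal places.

32.8125, -78.2083

Field F=5, M=12: +5·20° lon, +12·10° lat → SW at lon -80°, lat 30°.
Square 0, 2: +0·2° lon, +2·1° lat → SW at lon -80°, lat 32°.
Subsquare v=21, t=19: +21·0.0833333° lon, +19·0.0416667° lat → SW at lon -78.25°, lat 32.7917°.
Cell spans 0.0833333° lon × 0.0416667° lat. Centre is SW corner plus half of each.
latitude 32.8125, longitude -78.2083.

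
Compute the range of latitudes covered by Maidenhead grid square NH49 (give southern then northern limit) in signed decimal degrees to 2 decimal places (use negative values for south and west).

-11.00, -10.00

Field N=13, H=7: +13·20° lon, +7·10° lat → SW at lon 80°, lat -20°.
Square 4, 9: +4·2° lon, +9·1° lat → SW at lon 88°, lat -11°.
Cell spans 2° lon × 1° lat.
south -11.00, north -10.00.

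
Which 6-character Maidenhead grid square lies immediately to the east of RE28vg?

Longitude subsquare v = 21; +1 → 22 = w.
The latitude characters are unchanged.

RE28wg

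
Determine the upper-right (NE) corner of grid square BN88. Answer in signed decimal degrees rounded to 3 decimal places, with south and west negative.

Field B=1, N=13: +1·20° lon, +13·10° lat → SW at lon -160°, lat 40°.
Square 8, 8: +8·2° lon, +8·1° lat → SW at lon -144°, lat 48°.
Cell spans 2° lon × 1° lat. NE corner is SW corner plus one full cell.
latitude 49.000, longitude -142.000.

49.000, -142.000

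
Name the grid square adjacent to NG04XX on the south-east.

NG14aw

Longitude subsquare x = 23; +1 → 24, wraps to 0 = a, carry into square.
Longitude square 0; +1 → 1.
Latitude subsquare x = 23; −1 → 22 = w.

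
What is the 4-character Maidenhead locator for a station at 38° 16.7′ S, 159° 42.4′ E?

Offset from 180°W / 90°S: lon 339.71°, lat 51.72°.
Field: lon ⌊339.71/20⌋ = 16 → Q; lat ⌊51.72/10⌋ = 5 → F.
Square: lon ⌊19.71/2⌋ = 9; lat ⌊1.72/1⌋ = 1.

QF91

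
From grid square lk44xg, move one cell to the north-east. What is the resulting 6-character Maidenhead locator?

LK54ah

Longitude subsquare x = 23; +1 → 24, wraps to 0 = a, carry into square.
Longitude square 4; +1 → 5.
Latitude subsquare g = 6; +1 → 7 = h.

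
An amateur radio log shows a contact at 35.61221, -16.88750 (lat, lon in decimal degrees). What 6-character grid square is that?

IM15no

Offset from 180°W / 90°S: lon 163.1125°, lat 125.6122°.
Field: 163.1125/20 → 8 → I, 125.6122/10 → 12 → M; chars IM.
Square: 3.1125/2 → 1, 5.6122/1 → 5; chars 15.
Subsquare: 1.1125/0.0833333 → 13 → n, 0.6122/0.0416667 → 14 → o; chars no.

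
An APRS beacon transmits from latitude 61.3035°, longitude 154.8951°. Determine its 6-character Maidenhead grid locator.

Add 180° to longitude and 90° to latitude: 334.8951, 151.3035.
Field (20°×10°, letters A–R): lon ⌊334.8951/20⌋ = 16 → Q; lat ⌊151.3035/10⌋ = 15 → P.
Square (2°×1°, digits 0–9): lon ⌊14.8951/2⌋ = 7; lat ⌊1.3035/1⌋ = 1.
Subsquare (5′×2.5′, letters a–x): lon ⌊0.8951/0.0833333⌋ = 10 → k; lat ⌊0.3035/0.0416667⌋ = 7 → h.

QP71kh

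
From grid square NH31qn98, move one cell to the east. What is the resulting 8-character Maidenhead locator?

Longitude extended square 9; +1 → 10, wraps to 0, carry into subsquare.
Longitude subsquare q = 16; +1 → 17 = r.
The latitude characters are unchanged.

NH31rn08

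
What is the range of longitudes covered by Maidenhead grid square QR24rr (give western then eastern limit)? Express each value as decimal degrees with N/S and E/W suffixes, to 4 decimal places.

Field Q=16, R=17: +16·20° lon, +17·10° lat → SW at lon 140°, lat 80°.
Square 2, 4: +2·2° lon, +4·1° lat → SW at lon 144°, lat 84°.
Subsquare r=17, r=17: +17·0.0833333° lon, +17·0.0416667° lat → SW at lon 145.417°, lat 84.7083°.
Cell spans 0.0833333° lon × 0.0416667° lat.
west 145.4167° E, east 145.5000° E.

145.4167° E, 145.5000° E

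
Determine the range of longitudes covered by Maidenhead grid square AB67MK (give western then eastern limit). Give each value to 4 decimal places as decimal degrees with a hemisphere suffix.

167.0000° W, 166.9167° W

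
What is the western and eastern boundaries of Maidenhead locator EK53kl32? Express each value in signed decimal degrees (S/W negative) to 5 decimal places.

-89.14167, -89.13333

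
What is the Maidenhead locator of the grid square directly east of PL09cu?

Longitude subsquare c = 2; +1 → 3 = d.
The latitude characters are unchanged.

PL09du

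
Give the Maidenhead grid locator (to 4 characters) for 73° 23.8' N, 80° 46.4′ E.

NQ03

Offset from 180°W / 90°S: lon 260.77°, lat 163.40°.
Field: lon ⌊260.77/20⌋ = 13 → N; lat ⌊163.40/10⌋ = 16 → Q.
Square: lon ⌊0.77/2⌋ = 0; lat ⌊3.40/1⌋ = 3.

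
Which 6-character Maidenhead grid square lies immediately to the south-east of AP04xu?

Longitude subsquare x = 23; +1 → 24, wraps to 0 = a, carry into square.
Longitude square 0; +1 → 1.
Latitude subsquare u = 20; −1 → 19 = t.

AP14at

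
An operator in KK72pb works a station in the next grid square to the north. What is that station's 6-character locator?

KK72pc

Latitude subsquare b = 1; +1 → 2 = c.
The longitude characters are unchanged.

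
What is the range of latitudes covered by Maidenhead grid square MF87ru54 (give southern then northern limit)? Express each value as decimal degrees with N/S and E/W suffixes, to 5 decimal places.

32.15000° S, 32.14583° S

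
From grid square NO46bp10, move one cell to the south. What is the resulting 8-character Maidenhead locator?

NO46bo19

Latitude extended square 0; −1 → -1, wraps to 9, carry into subsquare.
Latitude subsquare p = 15; −1 → 14 = o.
The longitude characters are unchanged.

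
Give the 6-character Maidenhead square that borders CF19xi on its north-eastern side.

Longitude subsquare x = 23; +1 → 24, wraps to 0 = a, carry into square.
Longitude square 1; +1 → 2.
Latitude subsquare i = 8; +1 → 9 = j.

CF29aj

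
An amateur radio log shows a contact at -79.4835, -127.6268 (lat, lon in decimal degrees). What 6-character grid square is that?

CB60em

Offset from 180°W / 90°S: lon 52.3732°, lat 10.5165°.
Field: 52.3732/20 → 2 → C, 10.5165/10 → 1 → B; chars CB.
Square: 12.3732/2 → 6, 0.5165/1 → 0; chars 60.
Subsquare: 0.3732/0.0833333 → 4 → e, 0.5165/0.0416667 → 12 → m; chars em.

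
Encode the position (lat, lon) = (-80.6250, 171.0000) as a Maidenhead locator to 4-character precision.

Add 180° to longitude and 90° to latitude: 351.00, 9.38.
Field: 351.00/20 → 17 → R, 9.38/10 → 0 → A; chars RA.
Square: 11.00/2 → 5, 9.38/1 → 9; chars 59.

RA59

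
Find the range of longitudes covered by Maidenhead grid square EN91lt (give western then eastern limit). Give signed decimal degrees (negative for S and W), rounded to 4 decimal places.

-81.0833, -81.0000

Field E=4, N=13: +4·20° lon, +13·10° lat → SW at lon -100°, lat 40°.
Square 9, 1: +9·2° lon, +1·1° lat → SW at lon -82°, lat 41°.
Subsquare l=11, t=19: +11·0.0833333° lon, +19·0.0416667° lat → SW at lon -81.0833°, lat 41.7917°.
Cell spans 0.0833333° lon × 0.0416667° lat.
west -81.0833, east -81.0000.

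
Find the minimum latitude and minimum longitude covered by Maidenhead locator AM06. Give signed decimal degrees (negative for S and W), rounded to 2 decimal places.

36.00, -180.00

Field A=0, M=12: +0·20° lon, +12·10° lat → SW at lon -180°, lat 30°.
Square 0, 6: +0·2° lon, +6·1° lat → SW at lon -180°, lat 36°.
latitude 36.00, longitude -180.00.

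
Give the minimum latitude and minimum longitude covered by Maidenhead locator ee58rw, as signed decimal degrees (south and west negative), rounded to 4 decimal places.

-41.0833, -88.5833

Field E=4, E=4: +4·20° lon, +4·10° lat → SW at lon -100°, lat -50°.
Square 5, 8: +5·2° lon, +8·1° lat → SW at lon -90°, lat -42°.
Subsquare r=17, w=22: +17·0.0833333° lon, +22·0.0416667° lat → SW at lon -88.5833°, lat -41.0833°.
latitude -41.0833, longitude -88.5833.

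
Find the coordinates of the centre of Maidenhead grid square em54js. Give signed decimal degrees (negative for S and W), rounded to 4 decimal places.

Field E=4, M=12: +4·20° lon, +12·10° lat → SW at lon -100°, lat 30°.
Square 5, 4: +5·2° lon, +4·1° lat → SW at lon -90°, lat 34°.
Subsquare j=9, s=18: +9·0.0833333° lon, +18·0.0416667° lat → SW at lon -89.25°, lat 34.75°.
Cell spans 0.0833333° lon × 0.0416667° lat. Centre is SW corner plus half of each.
latitude 34.7708, longitude -89.2083.

34.7708, -89.2083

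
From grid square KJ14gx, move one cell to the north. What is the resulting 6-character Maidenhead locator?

KJ15ga

Latitude subsquare x = 23; +1 → 24, wraps to 0 = a, carry into square.
Latitude square 4; +1 → 5.
The longitude characters are unchanged.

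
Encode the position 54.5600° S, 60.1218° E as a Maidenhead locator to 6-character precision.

MD05bk

Add 180° to longitude and 90° to latitude: 240.1218, 35.4400.
Field: 240.1218/20 → 12 → M, 35.4400/10 → 3 → D; chars MD.
Square: 0.1218/2 → 0, 5.4400/1 → 5; chars 05.
Subsquare: 0.1218/0.0833333 → 1 → b, 0.4400/0.0416667 → 10 → k; chars bk.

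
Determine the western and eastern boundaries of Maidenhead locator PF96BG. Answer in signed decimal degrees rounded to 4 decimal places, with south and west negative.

138.0833, 138.1667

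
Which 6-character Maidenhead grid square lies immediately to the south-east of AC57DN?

AC57em

Longitude subsquare d = 3; +1 → 4 = e.
Latitude subsquare n = 13; −1 → 12 = m.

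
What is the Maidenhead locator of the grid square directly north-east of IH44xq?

IH54ar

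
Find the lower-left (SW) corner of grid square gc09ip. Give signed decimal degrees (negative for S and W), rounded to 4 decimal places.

-60.3750, -59.3333

Field G=6, C=2: +6·20° lon, +2·10° lat → SW at lon -60°, lat -70°.
Square 0, 9: +0·2° lon, +9·1° lat → SW at lon -60°, lat -61°.
Subsquare i=8, p=15: +8·0.0833333° lon, +15·0.0416667° lat → SW at lon -59.3333°, lat -60.375°.
latitude -60.3750, longitude -59.3333.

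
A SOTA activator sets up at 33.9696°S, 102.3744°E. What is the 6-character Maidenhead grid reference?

OF16ea

Add 180° to longitude and 90° to latitude: 282.3744, 56.0304.
Field (20°×10°, letters A–R): lon ⌊282.3744/20⌋ = 14 → O; lat ⌊56.0304/10⌋ = 5 → F.
Square (2°×1°, digits 0–9): lon ⌊2.3744/2⌋ = 1; lat ⌊6.0304/1⌋ = 6.
Subsquare (5′×2.5′, letters a–x): lon ⌊0.3744/0.0833333⌋ = 4 → e; lat ⌊0.0304/0.0416667⌋ = 0 → a.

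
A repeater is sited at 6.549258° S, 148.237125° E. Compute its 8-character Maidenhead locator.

Add 180° to longitude and 90° to latitude: 328.23712, 83.45074.
Field (20°×10°, letters A–R): 328.23712/20 → 16 → Q, 83.45074/10 → 8 → I; chars QI.
Square (2°×1°, digits 0–9): 8.23712/2 → 4, 3.45074/1 → 3; chars 43.
Subsquare (5′×2.5′, letters a–x): 0.23712/0.0833333 → 2 → c, 0.45074/0.0416667 → 10 → k; chars ck.
Extended square (30″×15″, digits 0–9): 0.07046/0.00833333 → 8, 0.03408/0.00416667 → 8; chars 88.

QI43ck88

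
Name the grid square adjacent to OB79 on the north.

Latitude square 9; +1 → 10, wraps to 0, carry into field.
Latitude field B = 1; +1 → 2 = C.
The longitude characters are unchanged.

OC70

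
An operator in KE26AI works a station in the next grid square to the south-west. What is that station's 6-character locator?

Longitude subsquare a = 0; −1 → -1, wraps to 23 = x, carry into square.
Longitude square 2; −1 → 1.
Latitude subsquare i = 8; −1 → 7 = h.

KE16xh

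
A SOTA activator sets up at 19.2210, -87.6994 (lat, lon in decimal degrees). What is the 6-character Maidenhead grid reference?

EK69df

Shift to the Maidenhead origin (180°W, 90°S): lon 92.3006, lat 109.2210.
Field: 92.3006/20 → 4 → E, 109.2210/10 → 10 → K; chars EK.
Square: 12.3006/2 → 6, 9.2210/1 → 9; chars 69.
Subsquare: 0.3006/0.0833333 → 3 → d, 0.2210/0.0416667 → 5 → f; chars df.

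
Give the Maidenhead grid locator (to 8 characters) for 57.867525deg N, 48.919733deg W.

GO57mu98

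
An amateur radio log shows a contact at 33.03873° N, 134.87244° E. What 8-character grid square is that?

PM73ka49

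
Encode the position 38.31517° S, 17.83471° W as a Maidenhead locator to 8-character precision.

Add 180° to longitude and 90° to latitude: 162.16529, 51.68483.
Field (20°×10°, letters A–R): lon ⌊162.16529/20⌋ = 8 → I; lat ⌊51.68483/10⌋ = 5 → F.
Square (2°×1°, digits 0–9): lon ⌊2.16529/2⌋ = 1; lat ⌊1.68483/1⌋ = 1.
Subsquare (5′×2.5′, letters a–x): lon ⌊0.16529/0.0833333⌋ = 1 → b; lat ⌊0.68483/0.0416667⌋ = 16 → q.
Extended square (30″×15″, digits 0–9): lon ⌊0.08196/0.00833333⌋ = 9; lat ⌊0.01816/0.00416667⌋ = 4.

IF11bq94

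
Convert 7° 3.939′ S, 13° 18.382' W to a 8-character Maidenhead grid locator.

Offset from 180°W / 90°S: lon 166.69363°, lat 82.93435°.
Field: lon ⌊166.69363/20⌋ = 8 → I; lat ⌊82.93435/10⌋ = 8 → I.
Square: lon ⌊6.69363/2⌋ = 3; lat ⌊2.93435/1⌋ = 2.
Subsquare: lon ⌊0.69363/0.0833333⌋ = 8 → i; lat ⌊0.93435/0.0416667⌋ = 22 → w.
Extended square: lon ⌊0.02697/0.00833333⌋ = 3; lat ⌊0.01768/0.00416667⌋ = 4.

II32iw34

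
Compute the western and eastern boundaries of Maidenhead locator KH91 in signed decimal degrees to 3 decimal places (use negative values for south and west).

Field K=10, H=7: +10·20° lon, +7·10° lat → SW at lon 20°, lat -20°.
Square 9, 1: +9·2° lon, +1·1° lat → SW at lon 38°, lat -19°.
Cell spans 2° lon × 1° lat.
west 38.000, east 40.000.

38.000, 40.000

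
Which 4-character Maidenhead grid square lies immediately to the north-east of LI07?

Longitude square 0; +1 → 1.
Latitude square 7; +1 → 8.

LI18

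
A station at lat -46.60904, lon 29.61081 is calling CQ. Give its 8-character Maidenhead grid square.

Shift to the Maidenhead origin (180°W, 90°S): lon 209.61081, lat 43.39096.
Field (20°×10°, letters A–R): lon ⌊209.61081/20⌋ = 10 → K; lat ⌊43.39096/10⌋ = 4 → E.
Square (2°×1°, digits 0–9): lon ⌊9.61081/2⌋ = 4; lat ⌊3.39096/1⌋ = 3.
Subsquare (5′×2.5′, letters a–x): lon ⌊1.61081/0.0833333⌋ = 19 → t; lat ⌊0.39096/0.0416667⌋ = 9 → j.
Extended square (30″×15″, digits 0–9): lon ⌊0.02748/0.00833333⌋ = 3; lat ⌊0.01596/0.00416667⌋ = 3.

KE43tj33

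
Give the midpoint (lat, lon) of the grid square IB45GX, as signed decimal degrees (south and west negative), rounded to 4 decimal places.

-74.0208, -11.4583

Field I=8, B=1: +8·20° lon, +1·10° lat → SW at lon -20°, lat -80°.
Square 4, 5: +4·2° lon, +5·1° lat → SW at lon -12°, lat -75°.
Subsquare g=6, x=23: +6·0.0833333° lon, +23·0.0416667° lat → SW at lon -11.5°, lat -74.0417°.
Cell spans 0.0833333° lon × 0.0416667° lat. Centre is SW corner plus half of each.
latitude -74.0208, longitude -11.4583.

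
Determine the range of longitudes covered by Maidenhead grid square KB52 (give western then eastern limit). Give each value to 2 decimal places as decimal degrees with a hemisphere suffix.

30.00° E, 32.00° E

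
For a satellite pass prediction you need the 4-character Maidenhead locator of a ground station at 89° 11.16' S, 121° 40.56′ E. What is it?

Offset from 180°W / 90°S: lon 301.68°, lat 0.81°.
Field (20°×10°, letters A–R): 301.68/20 → 15 → P, 0.81/10 → 0 → A; chars PA.
Square (2°×1°, digits 0–9): 1.68/2 → 0, 0.81/1 → 0; chars 00.

PA00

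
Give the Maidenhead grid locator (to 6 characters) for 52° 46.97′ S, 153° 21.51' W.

Shift to the Maidenhead origin (180°W, 90°S): lon 26.6415, lat 37.2172.
Field: 26.6415/20 → 1 → B, 37.2172/10 → 3 → D; chars BD.
Square: 6.6415/2 → 3, 7.2172/1 → 7; chars 37.
Subsquare: 0.6415/0.0833333 → 7 → h, 0.2172/0.0416667 → 5 → f; chars hf.

BD37hf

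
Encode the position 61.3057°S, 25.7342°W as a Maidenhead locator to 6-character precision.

HC78dq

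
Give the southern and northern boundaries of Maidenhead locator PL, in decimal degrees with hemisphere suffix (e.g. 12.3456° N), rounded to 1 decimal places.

Field P=15, L=11: +15·20° lon, +11·10° lat → SW at lon 120°, lat 20°.
Cell spans 20° lon × 10° lat.
south 20.0° N, north 30.0° N.

20.0° N, 30.0° N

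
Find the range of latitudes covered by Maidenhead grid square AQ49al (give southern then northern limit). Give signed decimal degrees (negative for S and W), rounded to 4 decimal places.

Field A=0, Q=16: +0·20° lon, +16·10° lat → SW at lon -180°, lat 70°.
Square 4, 9: +4·2° lon, +9·1° lat → SW at lon -172°, lat 79°.
Subsquare a=0, l=11: +0·0.0833333° lon, +11·0.0416667° lat → SW at lon -172°, lat 79.4583°.
Cell spans 0.0833333° lon × 0.0416667° lat.
south 79.4583, north 79.5000.

79.4583, 79.5000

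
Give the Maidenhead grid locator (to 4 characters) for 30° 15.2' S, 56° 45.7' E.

LF89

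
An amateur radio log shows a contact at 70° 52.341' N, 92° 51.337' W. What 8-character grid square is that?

Offset from 180°W / 90°S: lon 87.14438°, lat 160.87235°.
Field (20°×10°, letters A–R): 87.14438/20 → 4 → E, 160.87235/10 → 16 → Q; chars EQ.
Square (2°×1°, digits 0–9): 7.14438/2 → 3, 0.87235/1 → 0; chars 30.
Subsquare (5′×2.5′, letters a–x): 1.14438/0.0833333 → 13 → n, 0.87235/0.0416667 → 20 → u; chars nu.
Extended square (30″×15″, digits 0–9): 0.06105/0.00833333 → 7, 0.03902/0.00416667 → 9; chars 79.

EQ30nu79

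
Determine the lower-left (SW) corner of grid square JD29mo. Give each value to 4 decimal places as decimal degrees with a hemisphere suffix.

Field J=9, D=3: +9·20° lon, +3·10° lat → SW at lon 0°, lat -60°.
Square 2, 9: +2·2° lon, +9·1° lat → SW at lon 4°, lat -51°.
Subsquare m=12, o=14: +12·0.0833333° lon, +14·0.0416667° lat → SW at lon 5°, lat -50.4167°.
latitude 50.4167° S, longitude 5.0000° E.

50.4167° S, 5.0000° E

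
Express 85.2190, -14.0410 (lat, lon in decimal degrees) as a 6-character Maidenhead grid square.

IR25xf

Add 180° to longitude and 90° to latitude: 165.9590, 175.2190.
Field (20°×10°, letters A–R): 165.9590/20 → 8 → I, 175.2190/10 → 17 → R; chars IR.
Square (2°×1°, digits 0–9): 5.9590/2 → 2, 5.2190/1 → 5; chars 25.
Subsquare (5′×2.5′, letters a–x): 1.9590/0.0833333 → 23 → x, 0.2190/0.0416667 → 5 → f; chars xf.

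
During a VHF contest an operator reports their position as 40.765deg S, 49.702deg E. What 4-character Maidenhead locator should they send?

Offset from 180°W / 90°S: lon 229.70°, lat 49.23°.
Field: lon ⌊229.70/20⌋ = 11 → L; lat ⌊49.23/10⌋ = 4 → E.
Square: lon ⌊9.70/2⌋ = 4; lat ⌊9.23/1⌋ = 9.

LE49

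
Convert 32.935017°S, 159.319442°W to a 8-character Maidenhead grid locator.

BF07ib15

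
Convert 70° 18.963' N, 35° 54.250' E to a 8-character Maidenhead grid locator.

KQ70wh85

Offset from 180°W / 90°S: lon 215.90417°, lat 160.31605°.
Field: 215.90417/20 → 10 → K, 160.31605/10 → 16 → Q; chars KQ.
Square: 15.90417/2 → 7, 0.31605/1 → 0; chars 70.
Subsquare: 1.90417/0.0833333 → 22 → w, 0.31605/0.0416667 → 7 → h; chars wh.
Extended square: 0.07083/0.00833333 → 8, 0.02438/0.00416667 → 5; chars 85.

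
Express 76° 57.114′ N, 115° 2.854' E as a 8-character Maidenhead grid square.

OQ76mw58

Add 180° to longitude and 90° to latitude: 295.04757, 166.95190.
Field: lon ⌊295.04757/20⌋ = 14 → O; lat ⌊166.95190/10⌋ = 16 → Q.
Square: lon ⌊15.04757/2⌋ = 7; lat ⌊6.95190/1⌋ = 6.
Subsquare: lon ⌊1.04757/0.0833333⌋ = 12 → m; lat ⌊0.95190/0.0416667⌋ = 22 → w.
Extended square: lon ⌊0.04757/0.00833333⌋ = 5; lat ⌊0.03523/0.00416667⌋ = 8.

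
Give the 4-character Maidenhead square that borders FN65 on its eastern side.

FN75

Longitude square 6; +1 → 7.
The latitude characters are unchanged.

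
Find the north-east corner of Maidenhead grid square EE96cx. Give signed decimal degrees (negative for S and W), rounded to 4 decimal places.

Field E=4, E=4: +4·20° lon, +4·10° lat → SW at lon -100°, lat -50°.
Square 9, 6: +9·2° lon, +6·1° lat → SW at lon -82°, lat -44°.
Subsquare c=2, x=23: +2·0.0833333° lon, +23·0.0416667° lat → SW at lon -81.8333°, lat -43.0417°.
Cell spans 0.0833333° lon × 0.0416667° lat. NE corner is SW corner plus one full cell.
latitude -43.0000, longitude -81.7500.

-43.0000, -81.7500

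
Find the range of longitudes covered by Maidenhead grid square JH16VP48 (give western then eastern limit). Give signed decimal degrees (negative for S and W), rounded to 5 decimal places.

3.78333, 3.79167

Field J=9, H=7: +9·20° lon, +7·10° lat → SW at lon 0°, lat -20°.
Square 1, 6: +1·2° lon, +6·1° lat → SW at lon 2°, lat -14°.
Subsquare v=21, p=15: +21·0.0833333° lon, +15·0.0416667° lat → SW at lon 3.75°, lat -13.375°.
Extended square 4, 8: +4·0.00833333° lon, +8·0.00416667° lat → SW at lon 3.78333°, lat -13.3417°.
Cell spans 0.00833333° lon × 0.00416667° lat.
west 3.78333, east 3.79167.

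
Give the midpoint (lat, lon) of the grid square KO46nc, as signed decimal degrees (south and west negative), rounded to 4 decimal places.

56.1042, 29.1250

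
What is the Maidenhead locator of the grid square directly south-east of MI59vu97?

MI59wu06

Longitude extended square 9; +1 → 10, wraps to 0, carry into subsquare.
Longitude subsquare v = 21; +1 → 22 = w.
Latitude extended square 7; −1 → 6.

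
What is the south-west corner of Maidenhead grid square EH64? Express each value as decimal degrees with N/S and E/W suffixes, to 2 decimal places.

16.00° S, 88.00° W

Field E=4, H=7: +4·20° lon, +7·10° lat → SW at lon -100°, lat -20°.
Square 6, 4: +6·2° lon, +4·1° lat → SW at lon -88°, lat -16°.
latitude 16.00° S, longitude 88.00° W.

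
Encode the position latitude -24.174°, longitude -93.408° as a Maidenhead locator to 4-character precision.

Offset from 180°W / 90°S: lon 86.59°, lat 65.83°.
Field (20°×10°, letters A–R): 86.59/20 → 4 → E, 65.83/10 → 6 → G; chars EG.
Square (2°×1°, digits 0–9): 6.59/2 → 3, 5.83/1 → 5; chars 35.

EG35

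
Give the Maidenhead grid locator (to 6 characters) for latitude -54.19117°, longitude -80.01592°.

ED95xt

Shift to the Maidenhead origin (180°W, 90°S): lon 99.9841, lat 35.8088.
Field: 99.9841/20 → 4 → E, 35.8088/10 → 3 → D; chars ED.
Square: 19.9841/2 → 9, 5.8088/1 → 5; chars 95.
Subsquare: 1.9841/0.0833333 → 23 → x, 0.8088/0.0416667 → 19 → t; chars xt.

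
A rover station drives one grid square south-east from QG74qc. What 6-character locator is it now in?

QG74rb

Longitude subsquare q = 16; +1 → 17 = r.
Latitude subsquare c = 2; −1 → 1 = b.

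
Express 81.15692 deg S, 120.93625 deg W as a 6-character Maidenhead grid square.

Offset from 180°W / 90°S: lon 59.0637°, lat 8.8431°.
Field: 59.0637/20 → 2 → C, 8.8431/10 → 0 → A; chars CA.
Square: 19.0637/2 → 9, 8.8431/1 → 8; chars 98.
Subsquare: 1.0637/0.0833333 → 12 → m, 0.8431/0.0416667 → 20 → u; chars mu.

CA98mu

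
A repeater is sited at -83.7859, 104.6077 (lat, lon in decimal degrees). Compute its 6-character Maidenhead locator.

OA26hf

Add 180° to longitude and 90° to latitude: 284.6077, 6.2141.
Field (20°×10°, letters A–R): lon ⌊284.6077/20⌋ = 14 → O; lat ⌊6.2141/10⌋ = 0 → A.
Square (2°×1°, digits 0–9): lon ⌊4.6077/2⌋ = 2; lat ⌊6.2141/1⌋ = 6.
Subsquare (5′×2.5′, letters a–x): lon ⌊0.6077/0.0833333⌋ = 7 → h; lat ⌊0.2141/0.0416667⌋ = 5 → f.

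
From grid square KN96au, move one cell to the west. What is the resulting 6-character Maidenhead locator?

Longitude subsquare a = 0; −1 → -1, wraps to 23 = x, carry into square.
Longitude square 9; −1 → 8.
The latitude characters are unchanged.

KN86xu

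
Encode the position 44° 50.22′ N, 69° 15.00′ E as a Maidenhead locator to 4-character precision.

MN44

Shift to the Maidenhead origin (180°W, 90°S): lon 249.25, lat 134.84.
Field (20°×10°, letters A–R): lon ⌊249.25/20⌋ = 12 → M; lat ⌊134.84/10⌋ = 13 → N.
Square (2°×1°, digits 0–9): lon ⌊9.25/2⌋ = 4; lat ⌊4.84/1⌋ = 4.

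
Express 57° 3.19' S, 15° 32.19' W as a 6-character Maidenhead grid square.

ID22fw

Add 180° to longitude and 90° to latitude: 164.4635, 32.9468.
Field: 164.4635/20 → 8 → I, 32.9468/10 → 3 → D; chars ID.
Square: 4.4635/2 → 2, 2.9468/1 → 2; chars 22.
Subsquare: 0.4635/0.0833333 → 5 → f, 0.9468/0.0416667 → 22 → w; chars fw.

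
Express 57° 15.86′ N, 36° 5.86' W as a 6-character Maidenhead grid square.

HO17wg

Add 180° to longitude and 90° to latitude: 143.9023, 147.2643.
Field: 143.9023/20 → 7 → H, 147.2643/10 → 14 → O; chars HO.
Square: 3.9023/2 → 1, 7.2643/1 → 7; chars 17.
Subsquare: 1.9023/0.0833333 → 22 → w, 0.2643/0.0416667 → 6 → g; chars wg.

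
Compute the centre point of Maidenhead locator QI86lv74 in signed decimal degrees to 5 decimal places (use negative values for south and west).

Field Q=16, I=8: +16·20° lon, +8·10° lat → SW at lon 140°, lat -10°.
Square 8, 6: +8·2° lon, +6·1° lat → SW at lon 156°, lat -4°.
Subsquare l=11, v=21: +11·0.0833333° lon, +21·0.0416667° lat → SW at lon 156.917°, lat -3.125°.
Extended square 7, 4: +7·0.00833333° lon, +4·0.00416667° lat → SW at lon 156.975°, lat -3.10833°.
Cell spans 0.00833333° lon × 0.00416667° lat. Centre is SW corner plus half of each.
latitude -3.10625, longitude 156.97917.

-3.10625, 156.97917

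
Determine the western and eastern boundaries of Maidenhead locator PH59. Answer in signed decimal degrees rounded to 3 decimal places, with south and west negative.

130.000, 132.000

Field P=15, H=7: +15·20° lon, +7·10° lat → SW at lon 120°, lat -20°.
Square 5, 9: +5·2° lon, +9·1° lat → SW at lon 130°, lat -11°.
Cell spans 2° lon × 1° lat.
west 130.000, east 132.000.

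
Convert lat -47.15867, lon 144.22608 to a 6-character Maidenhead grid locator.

QE22cu

Add 180° to longitude and 90° to latitude: 324.2261, 42.8413.
Field: lon ⌊324.2261/20⌋ = 16 → Q; lat ⌊42.8413/10⌋ = 4 → E.
Square: lon ⌊4.2261/2⌋ = 2; lat ⌊2.8413/1⌋ = 2.
Subsquare: lon ⌊0.2261/0.0833333⌋ = 2 → c; lat ⌊0.8413/0.0416667⌋ = 20 → u.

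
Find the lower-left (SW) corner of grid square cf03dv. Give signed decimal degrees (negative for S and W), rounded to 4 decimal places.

-36.1250, -139.7500

Field C=2, F=5: +2·20° lon, +5·10° lat → SW at lon -140°, lat -40°.
Square 0, 3: +0·2° lon, +3·1° lat → SW at lon -140°, lat -37°.
Subsquare d=3, v=21: +3·0.0833333° lon, +21·0.0416667° lat → SW at lon -139.75°, lat -36.125°.
latitude -36.1250, longitude -139.7500.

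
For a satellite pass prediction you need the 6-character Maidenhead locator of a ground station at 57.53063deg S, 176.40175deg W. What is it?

AD12tl

Shift to the Maidenhead origin (180°W, 90°S): lon 3.5983, lat 32.4694.
Field (20°×10°, letters A–R): lon ⌊3.5983/20⌋ = 0 → A; lat ⌊32.4694/10⌋ = 3 → D.
Square (2°×1°, digits 0–9): lon ⌊3.5983/2⌋ = 1; lat ⌊2.4694/1⌋ = 2.
Subsquare (5′×2.5′, letters a–x): lon ⌊1.5983/0.0833333⌋ = 19 → t; lat ⌊0.4694/0.0416667⌋ = 11 → l.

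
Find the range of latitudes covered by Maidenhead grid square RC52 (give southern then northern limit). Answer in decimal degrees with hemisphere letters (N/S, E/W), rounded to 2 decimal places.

68.00° S, 67.00° S

Field R=17, C=2: +17·20° lon, +2·10° lat → SW at lon 160°, lat -70°.
Square 5, 2: +5·2° lon, +2·1° lat → SW at lon 170°, lat -68°.
Cell spans 2° lon × 1° lat.
south 68.00° S, north 67.00° S.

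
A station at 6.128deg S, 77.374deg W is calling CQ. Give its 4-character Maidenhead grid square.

FI13

Add 180° to longitude and 90° to latitude: 102.63, 83.87.
Field (20°×10°, letters A–R): 102.63/20 → 5 → F, 83.87/10 → 8 → I; chars FI.
Square (2°×1°, digits 0–9): 2.63/2 → 1, 3.87/1 → 3; chars 13.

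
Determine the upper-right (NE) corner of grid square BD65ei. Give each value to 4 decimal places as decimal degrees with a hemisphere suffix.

54.6250° S, 147.5833° W

Field B=1, D=3: +1·20° lon, +3·10° lat → SW at lon -160°, lat -60°.
Square 6, 5: +6·2° lon, +5·1° lat → SW at lon -148°, lat -55°.
Subsquare e=4, i=8: +4·0.0833333° lon, +8·0.0416667° lat → SW at lon -147.667°, lat -54.6667°.
Cell spans 0.0833333° lon × 0.0416667° lat. NE corner is SW corner plus one full cell.
latitude 54.6250° S, longitude 147.5833° W.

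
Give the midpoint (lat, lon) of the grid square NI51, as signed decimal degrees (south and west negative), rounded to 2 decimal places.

Field N=13, I=8: +13·20° lon, +8·10° lat → SW at lon 80°, lat -10°.
Square 5, 1: +5·2° lon, +1·1° lat → SW at lon 90°, lat -9°.
Cell spans 2° lon × 1° lat. Centre is SW corner plus half of each.
latitude -8.50, longitude 91.00.

-8.50, 91.00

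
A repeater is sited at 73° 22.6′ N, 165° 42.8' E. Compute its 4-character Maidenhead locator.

RQ23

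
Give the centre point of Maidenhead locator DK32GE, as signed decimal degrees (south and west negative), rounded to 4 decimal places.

12.1875, -113.4583

Field D=3, K=10: +3·20° lon, +10·10° lat → SW at lon -120°, lat 10°.
Square 3, 2: +3·2° lon, +2·1° lat → SW at lon -114°, lat 12°.
Subsquare g=6, e=4: +6·0.0833333° lon, +4·0.0416667° lat → SW at lon -113.5°, lat 12.1667°.
Cell spans 0.0833333° lon × 0.0416667° lat. Centre is SW corner plus half of each.
latitude 12.1875, longitude -113.4583.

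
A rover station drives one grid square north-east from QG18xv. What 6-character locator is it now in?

QG28aw

Longitude subsquare x = 23; +1 → 24, wraps to 0 = a, carry into square.
Longitude square 1; +1 → 2.
Latitude subsquare v = 21; +1 → 22 = w.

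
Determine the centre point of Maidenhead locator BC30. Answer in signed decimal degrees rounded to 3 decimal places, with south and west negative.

Field B=1, C=2: +1·20° lon, +2·10° lat → SW at lon -160°, lat -70°.
Square 3, 0: +3·2° lon, +0·1° lat → SW at lon -154°, lat -70°.
Cell spans 2° lon × 1° lat. Centre is SW corner plus half of each.
latitude -69.500, longitude -153.000.

-69.500, -153.000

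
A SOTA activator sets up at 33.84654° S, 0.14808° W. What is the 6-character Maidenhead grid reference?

IF96wd

Add 180° to longitude and 90° to latitude: 179.8519, 56.1535.
Field (20°×10°, letters A–R): 179.8519/20 → 8 → I, 56.1535/10 → 5 → F; chars IF.
Square (2°×1°, digits 0–9): 19.8519/2 → 9, 6.1535/1 → 6; chars 96.
Subsquare (5′×2.5′, letters a–x): 1.8519/0.0833333 → 22 → w, 0.1535/0.0416667 → 3 → d; chars wd.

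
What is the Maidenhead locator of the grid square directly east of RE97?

AE07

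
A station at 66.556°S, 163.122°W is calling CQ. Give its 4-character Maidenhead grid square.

Add 180° to longitude and 90° to latitude: 16.88, 23.44.
Field: 16.88/20 → 0 → A, 23.44/10 → 2 → C; chars AC.
Square: 16.88/2 → 8, 3.44/1 → 3; chars 83.

AC83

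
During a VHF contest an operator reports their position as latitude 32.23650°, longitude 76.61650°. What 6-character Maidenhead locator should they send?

Offset from 180°W / 90°S: lon 256.6165°, lat 122.2365°.
Field: 256.6165/20 → 12 → M, 122.2365/10 → 12 → M; chars MM.
Square: 16.6165/2 → 8, 2.2365/1 → 2; chars 82.
Subsquare: 0.6165/0.0833333 → 7 → h, 0.2365/0.0416667 → 5 → f; chars hf.

MM82hf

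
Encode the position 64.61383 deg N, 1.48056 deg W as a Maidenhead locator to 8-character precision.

IP94go27

Shift to the Maidenhead origin (180°W, 90°S): lon 178.51944, lat 154.61383.
Field: lon ⌊178.51944/20⌋ = 8 → I; lat ⌊154.61383/10⌋ = 15 → P.
Square: lon ⌊18.51944/2⌋ = 9; lat ⌊4.61383/1⌋ = 4.
Subsquare: lon ⌊0.51944/0.0833333⌋ = 6 → g; lat ⌊0.61383/0.0416667⌋ = 14 → o.
Extended square: lon ⌊0.01944/0.00833333⌋ = 2; lat ⌊0.03050/0.00416667⌋ = 7.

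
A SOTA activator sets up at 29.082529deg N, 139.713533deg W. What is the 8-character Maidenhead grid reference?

CL09db49

Add 180° to longitude and 90° to latitude: 40.28647, 119.08253.
Field: 40.28647/20 → 2 → C, 119.08253/10 → 11 → L; chars CL.
Square: 0.28647/2 → 0, 9.08253/1 → 9; chars 09.
Subsquare: 0.28647/0.0833333 → 3 → d, 0.08253/0.0416667 → 1 → b; chars db.
Extended square: 0.03647/0.00833333 → 4, 0.04086/0.00416667 → 9; chars 49.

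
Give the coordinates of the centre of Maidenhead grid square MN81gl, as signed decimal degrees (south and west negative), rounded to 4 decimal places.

41.4792, 76.5417

Field M=12, N=13: +12·20° lon, +13·10° lat → SW at lon 60°, lat 40°.
Square 8, 1: +8·2° lon, +1·1° lat → SW at lon 76°, lat 41°.
Subsquare g=6, l=11: +6·0.0833333° lon, +11·0.0416667° lat → SW at lon 76.5°, lat 41.4583°.
Cell spans 0.0833333° lon × 0.0416667° lat. Centre is SW corner plus half of each.
latitude 41.4792, longitude 76.5417.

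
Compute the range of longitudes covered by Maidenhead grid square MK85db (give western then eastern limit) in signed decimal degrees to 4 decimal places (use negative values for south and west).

76.2500, 76.3333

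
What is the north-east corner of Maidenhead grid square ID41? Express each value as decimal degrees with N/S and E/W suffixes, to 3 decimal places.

58.000° S, 10.000° W

Field I=8, D=3: +8·20° lon, +3·10° lat → SW at lon -20°, lat -60°.
Square 4, 1: +4·2° lon, +1·1° lat → SW at lon -12°, lat -59°.
Cell spans 2° lon × 1° lat. NE corner is SW corner plus one full cell.
latitude 58.000° S, longitude 10.000° W.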